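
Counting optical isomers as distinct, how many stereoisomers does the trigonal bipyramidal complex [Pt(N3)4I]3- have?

2

A trigonal bipyramid has two axial and three equatorial sites, which are chemically inequivalent.
Working through the distinct placements yields 2 geometric isomers: I axial; I equatorial.
Each arrangement has an internal mirror plane or centre of symmetry, so none is chiral.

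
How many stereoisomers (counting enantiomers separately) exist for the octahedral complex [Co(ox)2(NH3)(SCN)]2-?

3

Each ox is bidentate and must span two cis positions.
Working through the distinct placements yields 2 geometric isomers: NH3 and SCN mutually trans; NH3 and SCN mutually cis (chiral).
One of these lacks any improper symmetry element and so occurs as an enantiomeric pair, giving 2 + 1 = 3 stereoisomers in total.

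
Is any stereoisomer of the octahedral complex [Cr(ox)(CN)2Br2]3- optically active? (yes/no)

yes

An octahedron has six vertices in three trans pairs; every non-trans pair is cis.
Each ox is bidentate and must span two cis positions.
Systematic placement gives 3 geometric isomers: CN cis, Br trans; CN cis, Br cis (chiral); CN trans, Br cis.
One of these lacks any improper symmetry element and so occurs as an enantiomeric pair, giving 3 + 1 = 4 stereoisomers in total.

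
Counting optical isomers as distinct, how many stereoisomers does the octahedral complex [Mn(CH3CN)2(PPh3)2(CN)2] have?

The six octahedral sites form three mutually perpendicular trans pairs.
The distinct arrangements are (5 in all): CH3CN trans, PPh3 trans, CN trans; CH3CN trans, PPh3 cis, CN cis; CH3CN cis, PPh3 trans, CN cis; CH3CN cis, PPh3 cis, CN cis (chiral); CH3CN cis, PPh3 cis, CN trans.
One of these lacks any improper symmetry element and so occurs as an enantiomeric pair, giving 5 + 1 = 6 stereoisomers in total.

6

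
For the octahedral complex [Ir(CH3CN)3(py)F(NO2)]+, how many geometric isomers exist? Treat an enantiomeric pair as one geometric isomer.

4

The six octahedral sites form three mutually perpendicular trans pairs.
There are 4 geometric isomers: CH3CN mer (3 arrangements); CH3CN fac (chiral).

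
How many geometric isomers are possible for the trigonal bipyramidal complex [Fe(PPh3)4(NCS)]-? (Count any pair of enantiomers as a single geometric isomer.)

A trigonal bipyramid has two axial and three equatorial sites, which are chemically inequivalent.
The distinct arrangements are (2 in all): NCS axial; NCS equatorial.

2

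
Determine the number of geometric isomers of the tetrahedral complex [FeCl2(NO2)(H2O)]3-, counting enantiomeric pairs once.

1

Only one geometric arrangement is possible.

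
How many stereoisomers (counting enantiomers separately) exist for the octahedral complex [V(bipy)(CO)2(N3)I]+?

6

In an octahedral complex each vertex has one trans partner and four cis neighbours.
Each bipy is bidentate and must span two cis positions.
There are 4 geometric isomers: CO trans; CO cis (3 arrangements, 2 chiral).
Of these, 2 lack any improper symmetry element and so occur as enantiomeric pairs, giving 4 + 2 = 6 stereoisomers in total.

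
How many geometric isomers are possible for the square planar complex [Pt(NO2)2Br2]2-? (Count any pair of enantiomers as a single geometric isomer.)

2

Systematic placement gives 2 geometric isomers: NO2 cis; NO2 trans.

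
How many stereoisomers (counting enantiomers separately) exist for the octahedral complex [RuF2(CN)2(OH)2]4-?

An octahedron has six vertices in three trans pairs; every non-trans pair is cis.
There are 5 geometric isomers: F trans, CN trans, OH trans; F cis, CN trans, OH cis; F cis, CN cis, OH trans; F cis, CN cis, OH cis (chiral); F trans, CN cis, OH cis.
One of these lacks any improper symmetry element and so occurs as an enantiomeric pair, giving 5 + 1 = 6 stereoisomers in total.

6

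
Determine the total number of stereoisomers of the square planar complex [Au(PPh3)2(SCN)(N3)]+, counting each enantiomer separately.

2

In a square planar complex each vertex has one trans partner and two cis neighbours.
Systematic placement gives 2 geometric isomers: PPh3 cis; PPh3 trans.
Each arrangement has an internal mirror plane or centre of symmetry, so none is chiral.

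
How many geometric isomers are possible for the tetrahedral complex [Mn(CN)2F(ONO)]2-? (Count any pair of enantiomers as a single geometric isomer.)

1

In a tetrahedral complex all four positions are equivalent and every pair of ligands is adjacent — there is no cis/trans distinction.
Only one geometric arrangement is possible.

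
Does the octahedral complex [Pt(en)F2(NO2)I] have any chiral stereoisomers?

Each en is bidentate and must span two cis positions.
There are 4 geometric isomers: F trans; F cis (3 arrangements, 2 chiral).
Of these, 2 lack any improper symmetry element and so occur as enantiomeric pairs, giving 4 + 2 = 6 stereoisomers in total.

yes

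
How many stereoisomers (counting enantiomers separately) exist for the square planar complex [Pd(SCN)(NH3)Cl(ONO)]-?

A square has two trans pairs of vertices; adjacent vertices are cis.
The distinct arrangements are (3 in all): (Cl/ONO trans, NH3/SCN trans); (Cl/SCN trans, NH3/ONO trans); (Cl/NH3 trans, ONO/SCN trans).
Each arrangement has an internal mirror plane or centre of symmetry, so none is chiral.

3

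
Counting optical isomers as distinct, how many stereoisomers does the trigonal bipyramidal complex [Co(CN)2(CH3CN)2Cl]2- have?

6

A trigonal bipyramid has two axial and three equatorial sites, which are chemically inequivalent.
Systematic enumeration (placing each ligand type in turn and discarding arrangements equivalent by rotation or reflection) gives 5 geometric isomers.
One of these lacks any improper symmetry element and so occurs as an enantiomeric pair, giving 5 + 1 = 6 stereoisomers in total.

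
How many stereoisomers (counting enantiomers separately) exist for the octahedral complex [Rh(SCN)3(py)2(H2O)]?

In an octahedral complex each vertex has one trans partner and four cis neighbours.
There are 3 geometric isomers: SCN mer, py trans; SCN fac, py cis; SCN mer, py cis.
Each arrangement has an internal mirror plane or centre of symmetry, so none is chiral.

3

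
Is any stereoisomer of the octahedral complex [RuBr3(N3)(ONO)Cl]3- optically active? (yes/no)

yes

In an octahedral complex each vertex has one trans partner and four cis neighbours.
Systematic placement gives 4 geometric isomers: Br mer (3 arrangements); Br fac (chiral).
One of these lacks any improper symmetry element and so occurs as an enantiomeric pair, giving 4 + 1 = 5 stereoisomers in total.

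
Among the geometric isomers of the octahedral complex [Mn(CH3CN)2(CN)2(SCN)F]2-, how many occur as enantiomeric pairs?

2

An octahedron has six vertices in three trans pairs; every non-trans pair is cis.
Working through the distinct placements yields 6 geometric isomers: CH3CN trans, CN trans; CH3CN trans, CN cis; CH3CN cis, CN cis (3 arrangements, 2 chiral); CH3CN cis, CN trans.
Of these, 2 lack any improper symmetry element and so occur as enantiomeric pairs, giving 6 + 2 = 8 stereoisomers in total.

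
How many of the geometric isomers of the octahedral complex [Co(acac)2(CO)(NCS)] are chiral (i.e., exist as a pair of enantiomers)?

In an octahedral complex each vertex has one trans partner and four cis neighbours.
Each acac is bidentate and must span two cis positions.
There are 2 geometric isomers: CO and NCS mutually trans; CO and NCS mutually cis (chiral).
One of these lacks any improper symmetry element and so occurs as an enantiomeric pair, giving 2 + 1 = 3 stereoisomers in total.

1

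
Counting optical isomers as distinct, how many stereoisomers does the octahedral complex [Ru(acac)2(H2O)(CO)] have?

In an octahedral complex each vertex has one trans partner and four cis neighbours.
Each acac is bidentate and must span two cis positions.
Systematic placement gives 2 geometric isomers: H2O and CO mutually trans; H2O and CO mutually cis (chiral).
One of these lacks any improper symmetry element and so occurs as an enantiomeric pair, giving 2 + 1 = 3 stereoisomers in total.

3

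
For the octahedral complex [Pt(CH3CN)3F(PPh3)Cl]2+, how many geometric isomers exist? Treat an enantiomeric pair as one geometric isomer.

4

In an octahedral complex each vertex has one trans partner and four cis neighbours.
Systematic placement gives 4 geometric isomers: CH3CN mer (3 arrangements); CH3CN fac (chiral).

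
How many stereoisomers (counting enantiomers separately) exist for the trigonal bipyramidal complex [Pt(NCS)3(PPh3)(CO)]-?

There are 4 geometric isomers: PPh3 equatorial, CO axial; PPh3 axial, CO axial; PPh3 equatorial, CO equatorial; PPh3 axial, CO equatorial.
Each arrangement has an internal mirror plane or centre of symmetry, so none is chiral.

4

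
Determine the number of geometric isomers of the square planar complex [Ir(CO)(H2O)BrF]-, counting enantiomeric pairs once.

3

A square has two trans pairs of vertices; adjacent vertices are cis.
The distinct arrangements are (3 in all): (Br/F trans, CO/H2O trans); (Br/H2O trans, CO/F trans); (Br/CO trans, F/H2O trans).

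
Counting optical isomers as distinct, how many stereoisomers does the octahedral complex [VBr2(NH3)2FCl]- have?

8

The six octahedral sites form three mutually perpendicular trans pairs.
Working through the distinct placements yields 6 geometric isomers: Br trans, NH3 trans; Br trans, NH3 cis; Br cis, NH3 trans; Br cis, NH3 cis (3 arrangements, 2 chiral).
Of these, 2 lack any improper symmetry element and so occur as enantiomeric pairs, giving 6 + 2 = 8 stereoisomers in total.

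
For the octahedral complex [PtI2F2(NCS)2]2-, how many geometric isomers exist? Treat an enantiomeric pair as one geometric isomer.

5

An octahedron has six vertices in three trans pairs; every non-trans pair is cis.
The distinct arrangements are (5 in all): I trans, F trans, NCS trans; I cis, F trans, NCS cis; I cis, F cis, NCS trans; I cis, F cis, NCS cis (chiral); I trans, F cis, NCS cis.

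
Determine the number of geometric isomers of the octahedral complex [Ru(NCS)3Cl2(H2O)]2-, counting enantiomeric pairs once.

3

In an octahedral complex each vertex has one trans partner and four cis neighbours.
Systematic placement gives 3 geometric isomers: NCS mer, Cl trans; NCS mer, Cl cis; NCS fac, Cl cis.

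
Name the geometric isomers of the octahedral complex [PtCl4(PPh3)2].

cis and trans

In an octahedral complex each vertex has one trans partner and four cis neighbours.
Systematic placement gives 2 geometric isomers: PPh3 trans; PPh3 cis.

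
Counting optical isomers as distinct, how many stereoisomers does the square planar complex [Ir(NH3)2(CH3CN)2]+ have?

A square has two trans pairs of vertices; adjacent vertices are cis.
The distinct arrangements are (2 in all): NH3 cis; NH3 trans.
Each arrangement has an internal mirror plane or centre of symmetry, so none is chiral.

2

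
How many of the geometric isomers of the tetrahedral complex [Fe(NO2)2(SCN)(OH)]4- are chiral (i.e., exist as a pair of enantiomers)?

0

In a tetrahedral complex all four positions are equivalent and every pair of ligands is adjacent — there is no cis/trans distinction.
Only one geometric arrangement is possible.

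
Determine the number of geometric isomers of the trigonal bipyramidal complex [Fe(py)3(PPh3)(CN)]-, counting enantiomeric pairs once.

A trigonal bipyramid has two axial and three equatorial sites, which are chemically inequivalent.
The distinct arrangements are (4 in all): PPh3 axial, CN axial; PPh3 equatorial, CN axial; PPh3 axial, CN equatorial; PPh3 equatorial, CN equatorial.

4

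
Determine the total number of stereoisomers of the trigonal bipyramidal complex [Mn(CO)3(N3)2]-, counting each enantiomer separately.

3

In a trigonal bipyramid the two axial positions differ from the three equatorial ones.
Systematic placement gives 3 geometric isomers: N3 both equatorial; N3 one axial, one equatorial; N3 both axial.
Each arrangement has an internal mirror plane or centre of symmetry, so none is chiral.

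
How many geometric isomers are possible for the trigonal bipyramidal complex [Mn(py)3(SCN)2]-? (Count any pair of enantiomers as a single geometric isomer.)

3

A trigonal bipyramid has two axial and three equatorial sites, which are chemically inequivalent.
The distinct arrangements are (3 in all): SCN both axial; SCN one axial, one equatorial; SCN both equatorial.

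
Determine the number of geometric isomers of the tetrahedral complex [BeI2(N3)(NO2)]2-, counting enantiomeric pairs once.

1

Only one geometric arrangement is possible.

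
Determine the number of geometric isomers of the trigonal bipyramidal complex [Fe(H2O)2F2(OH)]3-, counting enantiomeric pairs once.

5

A trigonal bipyramid has two axial and three equatorial sites, which are chemically inequivalent.
Systematic enumeration (placing each ligand type in turn and discarding arrangements equivalent by rotation or reflection) gives 5 geometric isomers.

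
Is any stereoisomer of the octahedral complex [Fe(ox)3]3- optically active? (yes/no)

In an octahedral complex each vertex has one trans partner and four cis neighbours.
Each ox is bidentate and must span two cis positions.
Only one geometric arrangement is possible; it has no improper symmetry element, so it exists as a pair of enantiomers (2 stereoisomers).

yes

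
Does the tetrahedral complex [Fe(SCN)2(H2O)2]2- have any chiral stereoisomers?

no

All four vertices of a tetrahedron are equivalent and mutually adjacent, so cis/trans isomerism cannot arise.
Only one geometric arrangement is possible.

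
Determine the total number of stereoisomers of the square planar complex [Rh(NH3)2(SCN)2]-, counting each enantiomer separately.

A square has two trans pairs of vertices; adjacent vertices are cis.
The distinct arrangements are (2 in all): NH3 cis; NH3 trans.
Each arrangement has an internal mirror plane or centre of symmetry, so none is chiral.

2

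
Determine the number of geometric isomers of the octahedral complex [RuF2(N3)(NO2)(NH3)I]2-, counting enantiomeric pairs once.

9

In an octahedral complex each vertex has one trans partner and four cis neighbours.
Exhaustive case analysis gives 9 geometric isomers.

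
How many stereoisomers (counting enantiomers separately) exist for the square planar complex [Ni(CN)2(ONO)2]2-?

2

A square has two trans pairs of vertices; adjacent vertices are cis.
The distinct arrangements are (2 in all): CN cis; CN trans.
Each arrangement has an internal mirror plane or centre of symmetry, so none is chiral.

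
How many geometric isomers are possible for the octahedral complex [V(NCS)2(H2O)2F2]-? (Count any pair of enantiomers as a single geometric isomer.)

5

An octahedron has six vertices in three trans pairs; every non-trans pair is cis.
Working through the distinct placements yields 5 geometric isomers: NCS trans, H2O trans, F trans; NCS cis, H2O cis, F trans; NCS trans, H2O cis, F cis; NCS cis, H2O cis, F cis (chiral); NCS cis, H2O trans, F cis.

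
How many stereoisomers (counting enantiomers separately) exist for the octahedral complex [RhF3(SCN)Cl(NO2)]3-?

5

In an octahedral complex each vertex has one trans partner and four cis neighbours.
The distinct arrangements are (4 in all): F mer (3 arrangements); F fac (chiral).
One of these lacks any improper symmetry element and so occurs as an enantiomeric pair, giving 4 + 1 = 5 stereoisomers in total.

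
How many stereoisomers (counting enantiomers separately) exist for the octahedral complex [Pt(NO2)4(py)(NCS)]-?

2

In an octahedral complex each vertex has one trans partner and four cis neighbours.
Systematic placement gives 2 geometric isomers: py and NCS mutually cis; py and NCS mutually trans.
Each arrangement has an internal mirror plane or centre of symmetry, so none is chiral.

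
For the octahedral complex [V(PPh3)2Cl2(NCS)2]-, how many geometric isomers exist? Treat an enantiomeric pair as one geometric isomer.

In an octahedral complex each vertex has one trans partner and four cis neighbours.
There are 5 geometric isomers: PPh3 trans, Cl trans, NCS trans; PPh3 cis, Cl trans, NCS cis; PPh3 trans, Cl cis, NCS cis; PPh3 cis, Cl cis, NCS cis (chiral); PPh3 cis, Cl cis, NCS trans.

5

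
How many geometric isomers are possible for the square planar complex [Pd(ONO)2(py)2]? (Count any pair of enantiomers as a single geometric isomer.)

2

In a square planar complex each vertex has one trans partner and two cis neighbours.
The distinct arrangements are (2 in all): ONO cis; ONO trans.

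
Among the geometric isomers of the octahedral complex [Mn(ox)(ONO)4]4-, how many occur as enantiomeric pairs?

0

In an octahedral complex each vertex has one trans partner and four cis neighbours.
Each ox is bidentate and must span two cis positions.
Only one geometric arrangement is possible.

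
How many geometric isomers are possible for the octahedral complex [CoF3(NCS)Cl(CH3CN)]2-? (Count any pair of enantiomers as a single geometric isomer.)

Systematic placement gives 4 geometric isomers: F mer (3 arrangements); F fac (chiral).

4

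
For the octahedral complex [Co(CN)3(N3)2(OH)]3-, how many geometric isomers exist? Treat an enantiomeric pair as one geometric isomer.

The six octahedral sites form three mutually perpendicular trans pairs.
There are 3 geometric isomers: CN mer, N3 cis; CN mer, N3 trans; CN fac, N3 cis.

3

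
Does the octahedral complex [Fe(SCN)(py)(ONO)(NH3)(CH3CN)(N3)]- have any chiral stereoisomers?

yes

The six octahedral sites form three mutually perpendicular trans pairs.
Exhaustive case analysis gives 15 geometric isomers.
Of these, 15 lack any improper symmetry element and so occur as enantiomeric pairs, giving 15 + 15 = 30 stereoisomers in total.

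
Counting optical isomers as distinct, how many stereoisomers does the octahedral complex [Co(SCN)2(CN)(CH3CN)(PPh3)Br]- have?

15

Exhaustive case analysis gives 9 geometric isomers.
Of these, 6 lack any improper symmetry element and so occur as enantiomeric pairs, giving 9 + 6 = 15 stereoisomers in total.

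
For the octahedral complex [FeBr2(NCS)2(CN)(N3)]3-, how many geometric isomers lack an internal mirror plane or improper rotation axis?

2

An octahedron has six vertices in three trans pairs; every non-trans pair is cis.
The distinct arrangements are (6 in all): Br trans, NCS trans; Br trans, NCS cis; Br cis, NCS trans; Br cis, NCS cis (3 arrangements, 2 chiral).
Of these, 2 lack any improper symmetry element and so occur as enantiomeric pairs, giving 6 + 2 = 8 stereoisomers in total.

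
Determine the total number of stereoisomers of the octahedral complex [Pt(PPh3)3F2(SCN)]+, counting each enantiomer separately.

The six octahedral sites form three mutually perpendicular trans pairs.
There are 3 geometric isomers: PPh3 mer, F trans; PPh3 fac, F cis; PPh3 mer, F cis.
Each arrangement has an internal mirror plane or centre of symmetry, so none is chiral.

3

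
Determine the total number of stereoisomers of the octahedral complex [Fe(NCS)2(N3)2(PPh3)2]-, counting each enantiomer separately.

In an octahedral complex each vertex has one trans partner and four cis neighbours.
Systematic placement gives 5 geometric isomers: NCS trans, N3 trans, PPh3 trans; NCS cis, N3 trans, PPh3 cis; NCS cis, N3 cis, PPh3 trans; NCS cis, N3 cis, PPh3 cis (chiral); NCS trans, N3 cis, PPh3 cis.
One of these lacks any improper symmetry element and so occurs as an enantiomeric pair, giving 5 + 1 = 6 stereoisomers in total.

6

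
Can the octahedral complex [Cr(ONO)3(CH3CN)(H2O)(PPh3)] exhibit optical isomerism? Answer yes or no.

yes

In an octahedral complex each vertex has one trans partner and four cis neighbours.
Working through the distinct placements yields 4 geometric isomers: ONO mer (3 arrangements); ONO fac (chiral).
One of these lacks any improper symmetry element and so occurs as an enantiomeric pair, giving 4 + 1 = 5 stereoisomers in total.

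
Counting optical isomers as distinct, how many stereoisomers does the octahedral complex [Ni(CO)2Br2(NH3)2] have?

6

There are 5 geometric isomers: CO trans, Br trans, NH3 trans; CO cis, Br trans, NH3 cis; CO cis, Br cis, NH3 trans; CO cis, Br cis, NH3 cis (chiral); CO trans, Br cis, NH3 cis.
One of these lacks any improper symmetry element and so occurs as an enantiomeric pair, giving 5 + 1 = 6 stereoisomers in total.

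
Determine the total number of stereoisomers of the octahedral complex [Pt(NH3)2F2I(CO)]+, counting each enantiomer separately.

8

There are 6 geometric isomers: NH3 trans, F cis; NH3 cis, F cis (3 arrangements, 2 chiral); NH3 trans, F trans; NH3 cis, F trans.
Of these, 2 lack any improper symmetry element and so occur as enantiomeric pairs, giving 6 + 2 = 8 stereoisomers in total.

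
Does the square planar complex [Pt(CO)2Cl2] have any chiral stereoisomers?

In a square planar complex each vertex has one trans partner and two cis neighbours.
There are 2 geometric isomers: CO cis; CO trans.
Each arrangement has an internal mirror plane or centre of symmetry, so none is chiral.

no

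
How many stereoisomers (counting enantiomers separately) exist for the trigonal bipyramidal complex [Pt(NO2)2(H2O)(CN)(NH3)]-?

In a trigonal bipyramid the two axial positions differ from the three equatorial ones.
Systematic enumeration (placing each ligand type in turn and discarding arrangements equivalent by rotation or reflection) gives 7 geometric isomers.
Of these, 3 lack any improper symmetry element and so occur as enantiomeric pairs, giving 7 + 3 = 10 stereoisomers in total.

10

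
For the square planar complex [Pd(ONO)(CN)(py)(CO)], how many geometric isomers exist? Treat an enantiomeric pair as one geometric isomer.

3

A square has two trans pairs of vertices; adjacent vertices are cis.
Systematic placement gives 3 geometric isomers: (CN/ONO trans, CO/py trans); (CN/py trans, CO/ONO trans); (CN/CO trans, ONO/py trans).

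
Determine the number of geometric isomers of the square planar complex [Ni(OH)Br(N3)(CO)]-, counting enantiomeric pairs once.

3

A square has two trans pairs of vertices; adjacent vertices are cis.
Systematic placement gives 3 geometric isomers: (Br/N3 trans, CO/OH trans); (Br/OH trans, CO/N3 trans); (Br/CO trans, N3/OH trans).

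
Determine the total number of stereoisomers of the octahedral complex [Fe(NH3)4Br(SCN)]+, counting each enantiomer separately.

2

The six octahedral sites form three mutually perpendicular trans pairs.
Working through the distinct placements yields 2 geometric isomers: Br and SCN mutually cis; Br and SCN mutually trans.
Each arrangement has an internal mirror plane or centre of symmetry, so none is chiral.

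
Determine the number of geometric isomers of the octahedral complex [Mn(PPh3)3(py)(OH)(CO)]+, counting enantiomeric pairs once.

4

The six octahedral sites form three mutually perpendicular trans pairs.
Working through the distinct placements yields 4 geometric isomers: PPh3 mer (3 arrangements); PPh3 fac (chiral).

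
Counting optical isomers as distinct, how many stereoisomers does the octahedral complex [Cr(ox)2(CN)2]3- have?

An octahedron has six vertices in three trans pairs; every non-trans pair is cis.
Each ox is bidentate and must span two cis positions.
Working through the distinct placements yields 2 geometric isomers: CN trans; CN cis (chiral).
One of these lacks any improper symmetry element and so occurs as an enantiomeric pair, giving 2 + 1 = 3 stereoisomers in total.

3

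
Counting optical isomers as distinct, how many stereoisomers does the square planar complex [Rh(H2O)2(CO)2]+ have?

A square has two trans pairs of vertices; adjacent vertices are cis.
There are 2 geometric isomers: H2O cis; H2O trans.
Each arrangement has an internal mirror plane or centre of symmetry, so none is chiral.

2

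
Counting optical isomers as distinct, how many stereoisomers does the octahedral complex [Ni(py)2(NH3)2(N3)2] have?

6

The six octahedral sites form three mutually perpendicular trans pairs.
There are 5 geometric isomers: py trans, NH3 trans, N3 trans; py cis, NH3 cis, N3 trans; py trans, NH3 cis, N3 cis; py cis, NH3 cis, N3 cis (chiral); py cis, NH3 trans, N3 cis.
One of these lacks any improper symmetry element and so occurs as an enantiomeric pair, giving 5 + 1 = 6 stereoisomers in total.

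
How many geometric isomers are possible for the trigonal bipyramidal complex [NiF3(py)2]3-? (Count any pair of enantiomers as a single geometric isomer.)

3

In a trigonal bipyramid the two axial positions differ from the three equatorial ones.
Working through the distinct placements yields 3 geometric isomers: py both equatorial; py one axial, one equatorial; py both axial.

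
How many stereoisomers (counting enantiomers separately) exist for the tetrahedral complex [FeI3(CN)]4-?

1

All four vertices of a tetrahedron are equivalent and mutually adjacent, so cis/trans isomerism cannot arise.
Only one geometric arrangement is possible.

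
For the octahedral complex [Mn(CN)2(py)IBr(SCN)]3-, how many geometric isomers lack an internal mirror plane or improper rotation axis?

The six octahedral sites form three mutually perpendicular trans pairs.
Systematic enumeration (placing each ligand type in turn and discarding arrangements equivalent by rotation or reflection) gives 9 geometric isomers.
Of these, 6 lack any improper symmetry element and so occur as enantiomeric pairs, giving 9 + 6 = 15 stereoisomers in total.

6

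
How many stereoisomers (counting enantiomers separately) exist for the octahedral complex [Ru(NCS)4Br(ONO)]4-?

2

An octahedron has six vertices in three trans pairs; every non-trans pair is cis.
The distinct arrangements are (2 in all): Br and ONO mutually cis; Br and ONO mutually trans.
Each arrangement has an internal mirror plane or centre of symmetry, so none is chiral.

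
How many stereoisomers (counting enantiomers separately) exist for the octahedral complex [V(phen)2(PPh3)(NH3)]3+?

3

In an octahedral complex each vertex has one trans partner and four cis neighbours.
Each phen is bidentate and must span two cis positions.
Working through the distinct placements yields 2 geometric isomers: PPh3 and NH3 mutually trans; PPh3 and NH3 mutually cis (chiral).
One of these lacks any improper symmetry element and so occurs as an enantiomeric pair, giving 2 + 1 = 3 stereoisomers in total.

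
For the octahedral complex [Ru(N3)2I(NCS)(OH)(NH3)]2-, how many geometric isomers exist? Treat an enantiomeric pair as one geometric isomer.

9

In an octahedral complex each vertex has one trans partner and four cis neighbours.
Systematic enumeration (placing each ligand type in turn and discarding arrangements equivalent by rotation or reflection) gives 9 geometric isomers.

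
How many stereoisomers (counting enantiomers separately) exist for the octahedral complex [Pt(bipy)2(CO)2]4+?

An octahedron has six vertices in three trans pairs; every non-trans pair is cis.
Each bipy is bidentate and must span two cis positions.
The distinct arrangements are (2 in all): CO trans; CO cis (chiral).
One of these lacks any improper symmetry element and so occurs as an enantiomeric pair, giving 2 + 1 = 3 stereoisomers in total.

3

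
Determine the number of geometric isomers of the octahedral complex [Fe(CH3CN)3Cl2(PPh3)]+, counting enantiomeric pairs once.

3

Working through the distinct placements yields 3 geometric isomers: CH3CN mer, Cl cis; CH3CN mer, Cl trans; CH3CN fac, Cl cis.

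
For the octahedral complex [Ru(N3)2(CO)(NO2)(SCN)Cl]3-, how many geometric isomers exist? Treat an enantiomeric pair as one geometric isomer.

An octahedron has six vertices in three trans pairs; every non-trans pair is cis.
Systematic enumeration (placing each ligand type in turn and discarding arrangements equivalent by rotation or reflection) gives 9 geometric isomers.

9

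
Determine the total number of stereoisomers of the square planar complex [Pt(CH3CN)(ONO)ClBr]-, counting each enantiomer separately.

3

Working through the distinct placements yields 3 geometric isomers: (Br/Cl trans, CH3CN/ONO trans); (Br/ONO trans, CH3CN/Cl trans); (Br/CH3CN trans, Cl/ONO trans).
Each arrangement has an internal mirror plane or centre of symmetry, so none is chiral.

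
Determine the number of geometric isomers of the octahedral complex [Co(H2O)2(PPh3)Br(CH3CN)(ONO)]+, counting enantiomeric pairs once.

Exhaustive case analysis gives 9 geometric isomers.

9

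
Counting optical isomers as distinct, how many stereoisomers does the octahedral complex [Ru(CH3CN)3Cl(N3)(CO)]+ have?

Working through the distinct placements yields 4 geometric isomers: CH3CN mer (3 arrangements); CH3CN fac (chiral).
One of these lacks any improper symmetry element and so occurs as an enantiomeric pair, giving 4 + 1 = 5 stereoisomers in total.

5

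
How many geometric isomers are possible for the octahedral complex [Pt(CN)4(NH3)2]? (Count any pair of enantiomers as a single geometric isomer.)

2

An octahedron has six vertices in three trans pairs; every non-trans pair is cis.
Working through the distinct placements yields 2 geometric isomers: NH3 trans; NH3 cis.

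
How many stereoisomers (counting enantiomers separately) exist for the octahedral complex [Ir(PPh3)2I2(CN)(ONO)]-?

8

In an octahedral complex each vertex has one trans partner and four cis neighbours.
The distinct arrangements are (6 in all): PPh3 trans, I cis; PPh3 cis, I cis (3 arrangements, 2 chiral); PPh3 trans, I trans; PPh3 cis, I trans.
Of these, 2 lack any improper symmetry element and so occur as enantiomeric pairs, giving 6 + 2 = 8 stereoisomers in total.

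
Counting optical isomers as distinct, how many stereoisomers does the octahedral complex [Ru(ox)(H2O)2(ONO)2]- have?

4

The six octahedral sites form three mutually perpendicular trans pairs.
Each ox is bidentate and must span two cis positions.
Systematic placement gives 3 geometric isomers: H2O trans, ONO cis; H2O cis, ONO cis (chiral); H2O cis, ONO trans.
One of these lacks any improper symmetry element and so occurs as an enantiomeric pair, giving 3 + 1 = 4 stereoisomers in total.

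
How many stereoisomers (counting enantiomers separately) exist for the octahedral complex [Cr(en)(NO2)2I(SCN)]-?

6

The six octahedral sites form three mutually perpendicular trans pairs.
Each en is bidentate and must span two cis positions.
There are 4 geometric isomers: NO2 cis (3 arrangements, 2 chiral); NO2 trans.
Of these, 2 lack any improper symmetry element and so occur as enantiomeric pairs, giving 4 + 2 = 6 stereoisomers in total.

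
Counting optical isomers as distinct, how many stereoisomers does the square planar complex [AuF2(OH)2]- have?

A square has two trans pairs of vertices; adjacent vertices are cis.
Working through the distinct placements yields 2 geometric isomers: F cis; F trans.
Each arrangement has an internal mirror plane or centre of symmetry, so none is chiral.

2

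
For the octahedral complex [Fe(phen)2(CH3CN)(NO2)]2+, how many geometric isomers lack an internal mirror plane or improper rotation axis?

1

The six octahedral sites form three mutually perpendicular trans pairs.
Each phen is bidentate and must span two cis positions.
There are 2 geometric isomers: CH3CN and NO2 mutually trans; CH3CN and NO2 mutually cis (chiral).
One of these lacks any improper symmetry element and so occurs as an enantiomeric pair, giving 2 + 1 = 3 stereoisomers in total.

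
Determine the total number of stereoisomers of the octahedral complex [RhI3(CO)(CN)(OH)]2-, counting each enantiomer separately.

5

In an octahedral complex each vertex has one trans partner and four cis neighbours.
There are 4 geometric isomers: I mer (3 arrangements); I fac (chiral).
One of these lacks any improper symmetry element and so occurs as an enantiomeric pair, giving 4 + 1 = 5 stereoisomers in total.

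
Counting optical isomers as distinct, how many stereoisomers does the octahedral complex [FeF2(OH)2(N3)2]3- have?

6

An octahedron has six vertices in three trans pairs; every non-trans pair is cis.
There are 5 geometric isomers: F trans, OH trans, N3 trans; F trans, OH cis, N3 cis; F cis, OH trans, N3 cis; F cis, OH cis, N3 cis (chiral); F cis, OH cis, N3 trans.
One of these lacks any improper symmetry element and so occurs as an enantiomeric pair, giving 5 + 1 = 6 stereoisomers in total.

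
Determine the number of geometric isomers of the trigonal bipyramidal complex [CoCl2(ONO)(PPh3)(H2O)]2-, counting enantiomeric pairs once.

7

In a trigonal bipyramid the two axial positions differ from the three equatorial ones.
Exhaustive case analysis gives 7 geometric isomers.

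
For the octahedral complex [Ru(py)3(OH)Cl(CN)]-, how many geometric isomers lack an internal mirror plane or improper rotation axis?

An octahedron has six vertices in three trans pairs; every non-trans pair is cis.
There are 4 geometric isomers: py mer (3 arrangements); py fac (chiral).
One of these lacks any improper symmetry element and so occurs as an enantiomeric pair, giving 4 + 1 = 5 stereoisomers in total.

1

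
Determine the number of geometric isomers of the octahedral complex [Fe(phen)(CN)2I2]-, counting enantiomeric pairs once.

Each phen is bidentate and must span two cis positions.
Systematic placement gives 3 geometric isomers: CN trans, I cis; CN cis, I cis (chiral); CN cis, I trans.

3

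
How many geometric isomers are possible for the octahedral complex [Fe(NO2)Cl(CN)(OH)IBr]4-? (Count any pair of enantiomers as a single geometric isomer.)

15

In an octahedral complex each vertex has one trans partner and four cis neighbours.
Systematic enumeration (placing each ligand type in turn and discarding arrangements equivalent by rotation or reflection) gives 15 geometric isomers.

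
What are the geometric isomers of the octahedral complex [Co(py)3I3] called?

fac and mer

In an octahedral complex each vertex has one trans partner and four cis neighbours.
Systematic placement gives 2 geometric isomers: py mer; py fac.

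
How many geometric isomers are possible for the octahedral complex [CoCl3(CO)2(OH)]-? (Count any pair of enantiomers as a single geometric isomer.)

Working through the distinct placements yields 3 geometric isomers: Cl mer, CO trans; Cl fac, CO cis; Cl mer, CO cis.

3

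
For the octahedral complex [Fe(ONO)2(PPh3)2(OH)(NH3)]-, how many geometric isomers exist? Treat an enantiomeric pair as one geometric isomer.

Systematic placement gives 6 geometric isomers: ONO trans, PPh3 trans; ONO cis, PPh3 cis (3 arrangements, 2 chiral); ONO cis, PPh3 trans; ONO trans, PPh3 cis.

6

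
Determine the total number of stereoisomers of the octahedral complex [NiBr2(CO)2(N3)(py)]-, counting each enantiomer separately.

8

Systematic placement gives 6 geometric isomers: Br trans, CO trans; Br trans, CO cis; Br cis, CO cis (3 arrangements, 2 chiral); Br cis, CO trans.
Of these, 2 lack any improper symmetry element and so occur as enantiomeric pairs, giving 6 + 2 = 8 stereoisomers in total.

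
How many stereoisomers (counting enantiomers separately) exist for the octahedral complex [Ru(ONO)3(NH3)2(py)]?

An octahedron has six vertices in three trans pairs; every non-trans pair is cis.
There are 3 geometric isomers: ONO mer, NH3 trans; ONO fac, NH3 cis; ONO mer, NH3 cis.
Each arrangement has an internal mirror plane or centre of symmetry, so none is chiral.

3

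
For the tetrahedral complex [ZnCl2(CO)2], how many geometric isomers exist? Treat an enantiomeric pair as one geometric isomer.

1

All four vertices of a tetrahedron are equivalent and mutually adjacent, so cis/trans isomerism cannot arise.
Only one geometric arrangement is possible.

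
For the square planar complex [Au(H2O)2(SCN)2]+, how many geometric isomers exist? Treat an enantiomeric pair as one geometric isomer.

In a square planar complex each vertex has one trans partner and two cis neighbours.
Systematic placement gives 2 geometric isomers: H2O cis; H2O trans.

2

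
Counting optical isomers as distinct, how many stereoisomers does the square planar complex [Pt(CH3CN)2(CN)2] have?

2

A square has two trans pairs of vertices; adjacent vertices are cis.
The distinct arrangements are (2 in all): CH3CN cis; CH3CN trans.
Each arrangement has an internal mirror plane or centre of symmetry, so none is chiral.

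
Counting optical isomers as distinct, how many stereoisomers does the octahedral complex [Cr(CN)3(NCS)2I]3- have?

3

In an octahedral complex each vertex has one trans partner and four cis neighbours.
There are 3 geometric isomers: CN mer, NCS trans; CN mer, NCS cis; CN fac, NCS cis.
Each arrangement has an internal mirror plane or centre of symmetry, so none is chiral.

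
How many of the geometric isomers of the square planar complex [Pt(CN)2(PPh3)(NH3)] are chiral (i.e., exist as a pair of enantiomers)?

0

In a square planar complex each vertex has one trans partner and two cis neighbours.
Systematic placement gives 2 geometric isomers: CN cis; CN trans.
Each arrangement has an internal mirror plane or centre of symmetry, so none is chiral.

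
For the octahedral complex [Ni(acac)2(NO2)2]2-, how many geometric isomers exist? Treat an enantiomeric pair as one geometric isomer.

2

The six octahedral sites form three mutually perpendicular trans pairs.
Each acac is bidentate and must span two cis positions.
There are 2 geometric isomers: NO2 trans; NO2 cis (chiral).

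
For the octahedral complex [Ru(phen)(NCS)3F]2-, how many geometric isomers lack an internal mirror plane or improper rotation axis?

An octahedron has six vertices in three trans pairs; every non-trans pair is cis.
Each phen is bidentate and must span two cis positions.
There are 2 geometric isomers: NCS fac; NCS mer.
Each arrangement has an internal mirror plane or centre of symmetry, so none is chiral.

0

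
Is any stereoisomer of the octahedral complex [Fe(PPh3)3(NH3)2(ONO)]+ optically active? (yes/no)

no

In an octahedral complex each vertex has one trans partner and four cis neighbours.
Systematic placement gives 3 geometric isomers: PPh3 mer, NH3 trans; PPh3 mer, NH3 cis; PPh3 fac, NH3 cis.
Each arrangement has an internal mirror plane or centre of symmetry, so none is chiral.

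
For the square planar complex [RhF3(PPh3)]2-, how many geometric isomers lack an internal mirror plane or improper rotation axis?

A square has two trans pairs of vertices; adjacent vertices are cis.
Only one geometric arrangement is possible.

0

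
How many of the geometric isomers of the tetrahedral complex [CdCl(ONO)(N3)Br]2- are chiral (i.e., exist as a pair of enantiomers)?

Only one geometric arrangement is possible; it has no improper symmetry element, so it exists as a pair of enantiomers (2 stereoisomers).

1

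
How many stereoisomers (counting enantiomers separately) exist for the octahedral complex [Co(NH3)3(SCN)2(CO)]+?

3

There are 3 geometric isomers: NH3 mer, SCN trans; NH3 fac, SCN cis; NH3 mer, SCN cis.
Each arrangement has an internal mirror plane or centre of symmetry, so none is chiral.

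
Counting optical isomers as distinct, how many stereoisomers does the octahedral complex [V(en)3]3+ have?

The six octahedral sites form three mutually perpendicular trans pairs.
Each en is bidentate and must span two cis positions.
Only one geometric arrangement is possible; it has no improper symmetry element, so it exists as a pair of enantiomers (2 stereoisomers).

2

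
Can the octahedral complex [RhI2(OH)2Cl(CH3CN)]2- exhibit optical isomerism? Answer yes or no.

yes

In an octahedral complex each vertex has one trans partner and four cis neighbours.
Systematic placement gives 6 geometric isomers: I trans, OH trans; I cis, OH cis (3 arrangements, 2 chiral); I cis, OH trans; I trans, OH cis.
Of these, 2 lack any improper symmetry element and so occur as enantiomeric pairs, giving 6 + 2 = 8 stereoisomers in total.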